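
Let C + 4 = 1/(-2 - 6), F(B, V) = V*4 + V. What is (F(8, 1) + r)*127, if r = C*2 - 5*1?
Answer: -4191/4 ≈ -1047.8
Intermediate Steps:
F(B, V) = 5*V (F(B, V) = 4*V + V = 5*V)
C = -33/8 (C = -4 + 1/(-2 - 6) = -4 + 1/(-8) = -4 - ⅛ = -33/8 ≈ -4.1250)
r = -53/4 (r = -33/8*2 - 5*1 = -33/4 - 5 = -53/4 ≈ -13.250)
(F(8, 1) + r)*127 = (5*1 - 53/4)*127 = (5 - 53/4)*127 = -33/4*127 = -4191/4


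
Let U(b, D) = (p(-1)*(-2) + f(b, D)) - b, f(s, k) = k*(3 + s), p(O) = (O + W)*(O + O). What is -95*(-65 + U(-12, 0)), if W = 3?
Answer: 4275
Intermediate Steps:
p(O) = 2*O*(3 + O) (p(O) = (O + 3)*(O + O) = (3 + O)*(2*O) = 2*O*(3 + O))
U(b, D) = 8 - b + D*(3 + b) (U(b, D) = ((2*(-1)*(3 - 1))*(-2) + D*(3 + b)) - b = ((2*(-1)*2)*(-2) + D*(3 + b)) - b = (-4*(-2) + D*(3 + b)) - b = (8 + D*(3 + b)) - b = 8 - b + D*(3 + b))
-95*(-65 + U(-12, 0)) = -95*(-65 + (8 - 1*(-12) + 0*(3 - 12))) = -95*(-65 + (8 + 12 + 0*(-9))) = -95*(-65 + (8 + 12 + 0)) = -95*(-65 + 20) = -95*(-45) = 4275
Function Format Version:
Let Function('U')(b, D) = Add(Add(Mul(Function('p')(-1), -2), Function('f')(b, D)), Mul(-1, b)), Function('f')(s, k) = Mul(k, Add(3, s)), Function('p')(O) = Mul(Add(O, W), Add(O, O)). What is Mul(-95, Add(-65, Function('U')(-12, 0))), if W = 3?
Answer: 4275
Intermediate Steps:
Function('p')(O) = Mul(2, O, Add(3, O)) (Function('p')(O) = Mul(Add(O, 3), Add(O, O)) = Mul(Add(3, O), Mul(2, O)) = Mul(2, O, Add(3, O)))
Function('U')(b, D) = Add(8, Mul(-1, b), Mul(D, Add(3, b))) (Function('U')(b, D) = Add(Add(Mul(Mul(2, -1, Add(3, -1)), -2), Mul(D, Add(3, b))), Mul(-1, b)) = Add(Add(Mul(Mul(2, -1, 2), -2), Mul(D, Add(3, b))), Mul(-1, b)) = Add(Add(Mul(-4, -2), Mul(D, Add(3, b))), Mul(-1, b)) = Add(Add(8, Mul(D, Add(3, b))), Mul(-1, b)) = Add(8, Mul(-1, b), Mul(D, Add(3, b))))
Mul(-95, Add(-65, Function('U')(-12, 0))) = Mul(-95, Add(-65, Add(8, Mul(-1, -12), Mul(0, Add(3, -12))))) = Mul(-95, Add(-65, Add(8, 12, Mul(0, -9)))) = Mul(-95, Add(-65, Add(8, 12, 0))) = Mul(-95, Add(-65, 20)) = Mul(-95, -45) = 4275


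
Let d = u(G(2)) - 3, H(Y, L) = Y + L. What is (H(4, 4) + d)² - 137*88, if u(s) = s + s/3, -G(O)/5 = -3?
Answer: -11431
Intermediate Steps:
G(O) = 15 (G(O) = -5*(-3) = 15)
u(s) = 4*s/3 (u(s) = s + s*(⅓) = s + s/3 = 4*s/3)
H(Y, L) = L + Y
d = 17 (d = (4/3)*15 - 3 = 20 - 3 = 17)
(H(4, 4) + d)² - 137*88 = ((4 + 4) + 17)² - 137*88 = (8 + 17)² - 12056 = 25² - 12056 = 625 - 12056 = -11431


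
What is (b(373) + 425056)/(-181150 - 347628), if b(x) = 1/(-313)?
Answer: -133042527/165507514 ≈ -0.80385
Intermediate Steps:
b(x) = -1/313
(b(373) + 425056)/(-181150 - 347628) = (-1/313 + 425056)/(-181150 - 347628) = (133042527/313)/(-528778) = (133042527/313)*(-1/528778) = -133042527/165507514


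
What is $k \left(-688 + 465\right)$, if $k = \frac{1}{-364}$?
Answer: $\frac{223}{364} \approx 0.61264$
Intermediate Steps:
$k = - \frac{1}{364} \approx -0.0027473$
$k \left(-688 + 465\right) = - \frac{-688 + 465}{364} = \left(- \frac{1}{364}\right) \left(-223\right) = \frac{223}{364}$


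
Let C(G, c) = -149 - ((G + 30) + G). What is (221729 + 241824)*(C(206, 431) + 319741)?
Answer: 147942939950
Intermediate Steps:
C(G, c) = -179 - 2*G (C(G, c) = -149 - ((30 + G) + G) = -149 - (30 + 2*G) = -149 + (-30 - 2*G) = -179 - 2*G)
(221729 + 241824)*(C(206, 431) + 319741) = (221729 + 241824)*((-179 - 2*206) + 319741) = 463553*((-179 - 412) + 319741) = 463553*(-591 + 319741) = 463553*319150 = 147942939950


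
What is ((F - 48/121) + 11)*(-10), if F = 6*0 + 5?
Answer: -18880/121 ≈ -156.03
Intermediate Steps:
F = 5 (F = 0 + 5 = 5)
((F - 48/121) + 11)*(-10) = ((5 - 48/121) + 11)*(-10) = (557/121 + 11)*(-10) = (1888/121)*(-10) = -18880/121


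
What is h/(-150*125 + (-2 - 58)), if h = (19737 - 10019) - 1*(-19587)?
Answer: -5861/3762 ≈ -1.5579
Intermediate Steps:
h = 29305 (h = 9718 + 19587 = 29305)
h/(-150*125 + (-2 - 58)) = 29305/(-150*125 + (-2 - 58)) = 29305/(-18750 - 60) = 29305/(-18810) = 29305*(-1/18810) = -5861/3762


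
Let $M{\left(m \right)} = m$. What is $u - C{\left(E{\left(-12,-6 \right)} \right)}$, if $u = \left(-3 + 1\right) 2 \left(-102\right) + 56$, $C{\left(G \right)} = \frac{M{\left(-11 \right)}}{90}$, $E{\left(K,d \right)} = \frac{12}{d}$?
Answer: $\frac{41771}{90} \approx 464.12$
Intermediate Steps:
$C{\left(G \right)} = - \frac{11}{90}$
$u = 464$ ($u = \left(-2\right) 2 \left(-102\right) + 56 = \left(-4\right) \left(-102\right) + 56 = 408 + 56 = 464$)
$u - C{\left(E{\left(-12,-6 \right)} \right)} = 464 - - \frac{11}{90} = 464 + \frac{11}{90} = \frac{41771}{90}$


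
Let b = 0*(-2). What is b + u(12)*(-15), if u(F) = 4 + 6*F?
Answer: -1140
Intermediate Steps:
b = 0
b + u(12)*(-15) = 0 + (4 + 6*12)*(-15) = 0 + (4 + 72)*(-15) = 0 + 76*(-15) = 0 - 1140 = -1140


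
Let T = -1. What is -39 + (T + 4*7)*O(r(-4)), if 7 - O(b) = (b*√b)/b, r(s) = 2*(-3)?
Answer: 150 - 27*I*√6 ≈ 150.0 - 66.136*I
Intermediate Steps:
r(s) = -6
O(b) = 7 - √b (O(b) = 7 - b*√b/b = 7 - b^(3/2)/b = 7 - √b)
-39 + (T + 4*7)*O(r(-4)) = -39 + (-1 + 4*7)*(7 - √(-6)) = -39 + (-1 + 28)*(7 - I*√6) = -39 + 27*(7 - I*√6) = -39 + (189 - 27*I*√6) = 150 - 27*I*√6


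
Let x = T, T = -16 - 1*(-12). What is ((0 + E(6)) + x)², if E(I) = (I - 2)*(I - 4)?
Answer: 16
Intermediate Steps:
T = -4 (T = -16 + 12 = -4)
x = -4
E(I) = (-4 + I)*(-2 + I) (E(I) = (-2 + I)*(-4 + I) = (-4 + I)*(-2 + I))
((0 + E(6)) + x)² = ((0 + (8 + 6² - 6*6)) - 4)² = ((0 + (8 + 36 - 36)) - 4)² = ((0 + 8) - 4)² = (8 - 4)² = 4² = 16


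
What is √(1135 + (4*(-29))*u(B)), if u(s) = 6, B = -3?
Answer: √439 ≈ 20.952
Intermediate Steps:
√(1135 + (4*(-29))*u(B)) = √(1135 + (4*(-29))*6) = √(1135 - 116*6) = √(1135 - 696) = √439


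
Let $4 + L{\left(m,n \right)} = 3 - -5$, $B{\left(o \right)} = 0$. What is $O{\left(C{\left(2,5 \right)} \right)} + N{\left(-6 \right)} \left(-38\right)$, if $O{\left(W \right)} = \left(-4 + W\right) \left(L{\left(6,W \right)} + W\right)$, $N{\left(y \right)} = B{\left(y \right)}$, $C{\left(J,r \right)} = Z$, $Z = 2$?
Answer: $-12$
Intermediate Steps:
$C{\left(J,r \right)} = 2$
$N{\left(y \right)} = 0$
$L{\left(m,n \right)} = 4$ ($L{\left(m,n \right)} = -4 + \left(3 - -5\right) = -4 + \left(3 + 5\right) = -4 + 8 = 4$)
$O{\left(W \right)} = \left(-4 + W\right) \left(4 + W\right)$
$O{\left(C{\left(2,5 \right)} \right)} + N{\left(-6 \right)} \left(-38\right) = \left(-16 + 2^{2}\right) + 0 \left(-38\right) = \left(-16 + 4\right) + 0 = -12 + 0 = -12$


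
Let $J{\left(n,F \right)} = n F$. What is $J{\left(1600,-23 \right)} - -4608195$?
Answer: $4571395$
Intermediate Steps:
$J{\left(n,F \right)} = F n$
$J{\left(1600,-23 \right)} - -4608195 = \left(-23\right) 1600 - -4608195 = -36800 + 4608195 = 4571395$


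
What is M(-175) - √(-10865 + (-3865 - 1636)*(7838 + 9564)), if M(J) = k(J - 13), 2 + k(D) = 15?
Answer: 13 - I*√95739267 ≈ 13.0 - 9784.6*I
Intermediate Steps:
k(D) = 13 (k(D) = -2 + 15 = 13)
M(J) = 13
M(-175) - √(-10865 + (-3865 - 1636)*(7838 + 9564)) = 13 - √(-10865 + (-3865 - 1636)*(7838 + 9564)) = 13 - √(-10865 - 5501*17402) = 13 - √(-10865 - 95728402) = 13 - √(-95739267) = 13 - I*√95739267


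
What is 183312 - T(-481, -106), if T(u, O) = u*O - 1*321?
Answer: 132647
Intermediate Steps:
T(u, O) = -321 + O*u (T(u, O) = O*u - 321 = -321 + O*u)
183312 - T(-481, -106) = 183312 - (-321 - 106*(-481)) = 183312 - (-321 + 50986) = 183312 - 1*50665 = 183312 - 50665 = 132647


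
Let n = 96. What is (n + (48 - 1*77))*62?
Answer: 4154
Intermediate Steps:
(n + (48 - 1*77))*62 = (96 + (48 - 1*77))*62 = (96 + (48 - 77))*62 = (96 - 29)*62 = 67*62 = 4154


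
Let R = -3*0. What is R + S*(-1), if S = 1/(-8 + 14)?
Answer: -1/6 ≈ -0.16667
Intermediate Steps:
S = 1/6 ≈ 0.16667
R = 0
R + S*(-1) = 0 + (1/6)*(-1) = 0 - 1/6 = -1/6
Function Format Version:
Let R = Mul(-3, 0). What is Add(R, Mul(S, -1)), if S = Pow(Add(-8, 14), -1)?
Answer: Rational(-1, 6) ≈ -0.16667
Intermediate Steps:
S = Rational(1, 6) (S = Pow(6, -1) = Rational(1, 6) ≈ 0.16667)
R = 0
Add(R, Mul(S, -1)) = Add(0, Mul(Rational(1, 6), -1)) = Add(0, Rational(-1, 6)) = Rational(-1, 6)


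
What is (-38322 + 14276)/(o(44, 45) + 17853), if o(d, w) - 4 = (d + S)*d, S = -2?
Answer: -24046/19705 ≈ -1.2203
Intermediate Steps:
o(d, w) = 4 + d*(-2 + d) (o(d, w) = 4 + (d - 2)*d = 4 + (-2 + d)*d = 4 + d*(-2 + d))
(-38322 + 14276)/(o(44, 45) + 17853) = (-38322 + 14276)/((4 + 44² - 2*44) + 17853) = -24046/((4 + 1936 - 88) + 17853) = -24046/(1852 + 17853) = -24046/19705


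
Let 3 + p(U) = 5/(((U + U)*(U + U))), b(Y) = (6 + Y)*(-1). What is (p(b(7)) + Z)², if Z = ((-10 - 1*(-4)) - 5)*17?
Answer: 16495549225/456976 ≈ 36097.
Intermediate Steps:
b(Y) = -6 - Y
p(U) = -3 + 5/(4*U²) (p(U) = -3 + 5/(((U + U)*(U + U))) = -3 + 5/(((2*U)*(2*U))) = -3 + 5/((4*U²)) = -3 + 5*(1/(4*U²)) = -3 + 5/(4*U²))
Z = -187 (Z = ((-10 + 4) - 5)*17 = (-6 - 5)*17 = -11*17 = -187)
(p(b(7)) + Z)² = ((-3 + 5/(4*(-6 - 1*7)²)) - 187)² = ((-3 + 5/(4*(-6 - 7)²)) - 187)² = ((-3 + (5/4)/(-13)²) - 187)² = ((-3 + (5/4)*(1/169)) - 187)² = ((-3 + 5/676) - 187)² = (-2023/676 - 187)² = (-128435/676)² = 16495549225/456976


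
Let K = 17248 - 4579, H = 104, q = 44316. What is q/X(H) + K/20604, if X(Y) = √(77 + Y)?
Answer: 4223/6868 + 44316*√181/181 ≈ 3294.6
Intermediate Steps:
K = 12669
q/X(H) + K/20604 = 44316/(√(77 + 104)) + 12669/20604 = 44316/(√181) + 12669*(1/20604) = 44316*(√181/181) + 4223/6868 = 44316*√181/181 + 4223/6868 = 4223/6868 + 44316*√181/181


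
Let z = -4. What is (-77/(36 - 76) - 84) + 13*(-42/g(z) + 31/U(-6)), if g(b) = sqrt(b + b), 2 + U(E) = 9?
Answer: -6861/280 + 273*I*sqrt(2)/2 ≈ -24.504 + 193.04*I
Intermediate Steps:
U(E) = 7 (U(E) = -2 + 9 = 7)
g(b) = sqrt(2)*sqrt(b) (g(b) = sqrt(2*b) = sqrt(2)*sqrt(b))
(-77/(36 - 76) - 84) + 13*(-42/g(z) + 31/U(-6)) = (-77/(36 - 76) - 84) + 13*(-42*(-I*sqrt(2)/4) + 31/7) = (-77/(-40) - 84) + 13*(-42*(-I*sqrt(2)/4) + 31*(1/7)) = (-1/40*(-77) - 84) + 13*(-42*(-I*sqrt(2)/4) + 31/7) = (77/40 - 84) + 13*(-(-21)*I*sqrt(2)/2 + 31/7) = -3283/40 + 13*(21*I*sqrt(2)/2 + 31/7) = -3283/40 + 13*(31/7 + 21*I*sqrt(2)/2) = -3283/40 + (403/7 + 273*I*sqrt(2)/2) = -6861/280 + 273*I*sqrt(2)/2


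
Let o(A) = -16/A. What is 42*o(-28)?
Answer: 24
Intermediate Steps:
42*o(-28) = 42*(-16/(-28)) = 42*(-16*(-1/28)) = 42*(4/7) = 24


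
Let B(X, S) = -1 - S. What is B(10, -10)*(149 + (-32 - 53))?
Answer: 576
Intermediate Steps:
B(10, -10)*(149 + (-32 - 53)) = (-1 - 1*(-10))*(149 + (-32 - 53)) = (-1 + 10)*(149 - 85) = 9*64 = 576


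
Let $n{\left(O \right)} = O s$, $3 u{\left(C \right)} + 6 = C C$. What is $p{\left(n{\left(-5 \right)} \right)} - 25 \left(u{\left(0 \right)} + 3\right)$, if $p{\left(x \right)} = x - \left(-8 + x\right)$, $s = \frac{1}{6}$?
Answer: $-17$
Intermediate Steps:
$s = \frac{1}{6} \approx 0.16667$
$u{\left(C \right)} = -2 + \frac{C^{2}}{3}$ ($u{\left(C \right)} = -2 + \frac{C C}{3} = -2 + \frac{C^{2}}{3}$)
$n{\left(O \right)} = \frac{O}{6}$ ($n{\left(O \right)} = O \frac{1}{6} = \frac{O}{6}$)
$p{\left(x \right)} = 8$ ($p{\left(x \right)} = x - \left(-8 + x\right) = 8$)
$p{\left(n{\left(-5 \right)} \right)} - 25 \left(u{\left(0 \right)} + 3\right) = 8 - 25 \left(\left(-2 + \frac{0^{2}}{3}\right) + 3\right) = 8 - 25 \left(\left(-2 + \frac{1}{3} \cdot 0\right) + 3\right) = 8 - 25 \left(\left(-2 + 0\right) + 3\right) = 8 - 25 \left(-2 + 3\right) = 8 - 25 \cdot 1 = 8 - 25 = -17$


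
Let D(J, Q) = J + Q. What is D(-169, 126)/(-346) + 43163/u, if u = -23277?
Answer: -13933487/8053842 ≈ -1.7300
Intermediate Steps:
D(-169, 126)/(-346) + 43163/u = (-169 + 126)/(-346) + 43163/(-23277) = -43*(-1/346) + 43163*(-1/23277) = 43/346 - 43163/23277 = -13933487/8053842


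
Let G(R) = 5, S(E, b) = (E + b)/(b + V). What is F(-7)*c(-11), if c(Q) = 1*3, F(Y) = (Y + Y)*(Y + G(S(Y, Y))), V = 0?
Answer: 84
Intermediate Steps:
S(E, b) = (E + b)/b (S(E, b) = (E + b)/(b + 0) = (E + b)/b)
F(Y) = 2*Y*(5 + Y) (F(Y) = (Y + Y)*(Y + 5) = (2*Y)*(5 + Y) = 2*Y*(5 + Y))
c(Q) = 3
F(-7)*c(-11) = (2*(-7)*(5 - 7))*3 = (2*(-7)*(-2))*3 = 28*3 = 84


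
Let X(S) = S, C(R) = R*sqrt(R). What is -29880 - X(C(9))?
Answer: -29907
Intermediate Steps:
C(R) = R**(3/2)
-29880 - X(C(9)) = -29880 - 9**(3/2) = -29880 - 1*27 = -29880 - 27 = -29907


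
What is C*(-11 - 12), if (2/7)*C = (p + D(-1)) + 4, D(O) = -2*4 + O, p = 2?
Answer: 483/2 ≈ 241.50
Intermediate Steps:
D(O) = -8 + O
C = -21/2 (C = 7*((2 + (-8 - 1)) + 4)/2 = 7*((2 - 9) + 4)/2 = 7*(-7 + 4)/2 = (7/2)*(-3) = -21/2 ≈ -10.500)
C*(-11 - 12) = -21*(-11 - 12)/2 = -21/2*(-23) = 483/2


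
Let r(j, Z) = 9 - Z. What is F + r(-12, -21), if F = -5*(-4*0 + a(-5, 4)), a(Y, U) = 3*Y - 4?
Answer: 125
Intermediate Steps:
a(Y, U) = -4 + 3*Y
F = 95 (F = -5*(-4*0 + (-4 + 3*(-5))) = -5*(0 + (-4 - 15)) = -5*(0 - 19) = -5*(-19) = 95)
F + r(-12, -21) = 95 + (9 - 1*(-21)) = 95 + (9 + 21) = 95 + 30 = 125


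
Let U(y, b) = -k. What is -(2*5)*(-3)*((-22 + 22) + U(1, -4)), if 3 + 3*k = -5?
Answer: 80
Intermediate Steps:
k = -8/3 (k = -1 + (⅓)*(-5) = -1 - 5/3 = -8/3 ≈ -2.6667)
U(y, b) = 8/3 (U(y, b) = -1*(-8/3) = 8/3)
-(2*5)*(-3)*((-22 + 22) + U(1, -4)) = -(2*5)*(-3)*((-22 + 22) + 8/3) = -10*(-3)*(0 + 8/3) = -(-30)*8/3 = -1*(-80) = 80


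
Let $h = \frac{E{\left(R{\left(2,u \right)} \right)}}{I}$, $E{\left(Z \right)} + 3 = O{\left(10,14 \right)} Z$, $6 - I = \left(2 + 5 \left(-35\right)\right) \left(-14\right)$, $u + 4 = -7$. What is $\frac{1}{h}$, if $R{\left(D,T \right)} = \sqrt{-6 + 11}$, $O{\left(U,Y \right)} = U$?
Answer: $- \frac{7248}{491} - \frac{24160 \sqrt{5}}{491} \approx -124.79$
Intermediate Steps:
$u = -11$ ($u = -4 - 7 = -11$)
$I = -2416$ ($I = 6 - \left(2 + 5 \left(-35\right)\right) \left(-14\right) = 6 - \left(2 - 175\right) \left(-14\right) = 6 - \left(-173\right) \left(-14\right) = 6 - 2422 = -2416$)
$R{\left(D,T \right)} = \sqrt{5}$
$E{\left(Z \right)} = -3 + 10 Z$
$h = \frac{3}{2416} - \frac{5 \sqrt{5}}{1208}$ ($h = \frac{-3 + 10 \sqrt{5}}{-2416} = \left(-3 + 10 \sqrt{5}\right) \left(- \frac{1}{2416}\right) = \frac{3}{2416} - \frac{5 \sqrt{5}}{1208} \approx -0.0080135$)
$\frac{1}{h} = \frac{1}{\frac{3}{2416} - \frac{5 \sqrt{5}}{1208}}$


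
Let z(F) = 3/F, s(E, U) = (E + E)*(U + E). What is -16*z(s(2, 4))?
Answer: -2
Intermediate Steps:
s(E, U) = 2*E*(E + U) (s(E, U) = (2*E)*(E + U) = 2*E*(E + U))
-16*z(s(2, 4)) = -48/(2*2*(2 + 4)) = -48/(2*2*6) = -48/24 = -16*1/8 = -2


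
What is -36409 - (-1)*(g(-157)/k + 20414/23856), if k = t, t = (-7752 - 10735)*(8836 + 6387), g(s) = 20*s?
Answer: -17459621415277775/479552632104 ≈ -36408.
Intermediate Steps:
t = -281427601 (t = -18487*15223 = -281427601)
k = -281427601
-36409 - (-1)*(g(-157)/k + 20414/23856) = -36409 - (-1)*((20*(-157))/(-281427601) + 20414/23856) = -36409 - (-1)*(-3140*(-1/281427601) + 20414*(1/23856)) = -36409 - (-1)*(3140/281427601 + 10207/11928) = -36409 - (-1)*410366996761/479552632104 = -36409 - 1*(-410366996761/479552632104) = -36409 + 410366996761/479552632104 = -17459621415277775/479552632104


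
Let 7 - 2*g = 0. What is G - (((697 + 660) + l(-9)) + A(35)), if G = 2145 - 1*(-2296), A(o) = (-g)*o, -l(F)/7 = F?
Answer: 6287/2 ≈ 3143.5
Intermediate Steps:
l(F) = -7*F
g = 7/2 (g = 7/2 - ½*0 = 7/2 + 0 = 7/2 ≈ 3.5000)
A(o) = -7*o/2 (A(o) = (-1*7/2)*o = -7*o/2)
G = 4441 (G = 2145 + 2296 = 4441)
G - (((697 + 660) + l(-9)) + A(35)) = 4441 - (((697 + 660) - 7*(-9)) - 7/2*35) = 4441 - ((1357 + 63) - 245/2) = 4441 - (1420 - 245/2) = 4441 - 1*2595/2 = 4441 - 2595/2 = 6287/2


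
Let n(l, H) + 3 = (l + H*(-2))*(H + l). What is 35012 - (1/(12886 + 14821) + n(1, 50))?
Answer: 1110053247/27707 ≈ 40064.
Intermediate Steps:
n(l, H) = -3 + (H + l)*(l - 2*H) (n(l, H) = -3 + (l + H*(-2))*(H + l) = -3 + (l - 2*H)*(H + l) = -3 + (H + l)*(l - 2*H))
35012 - (1/(12886 + 14821) + n(1, 50)) = 35012 - (1/(12886 + 14821) + (-3 + 1² - 2*50² - 1*50*1)) = 35012 - (1/27707 + (-3 + 1 - 2*2500 - 50)) = 35012 - (1/27707 + (-3 + 1 - 5000 - 50)) = 35012 - (1/27707 - 5052) = 35012 - 1*(-139975763/27707) = 35012 + 139975763/27707 = 1110053247/27707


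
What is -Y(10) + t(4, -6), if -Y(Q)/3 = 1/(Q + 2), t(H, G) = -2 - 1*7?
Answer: -35/4 ≈ -8.7500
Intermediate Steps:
t(H, G) = -9 (t(H, G) = -2 - 7 = -9)
Y(Q) = -3/(2 + Q) (Y(Q) = -3/(Q + 2) = -3/(2 + Q))
-Y(10) + t(4, -6) = -(-3)/(2 + 10) - 9 = -(-3)/12 - 9 = -1*(-¼) - 9 = ¼ - 9 = -35/4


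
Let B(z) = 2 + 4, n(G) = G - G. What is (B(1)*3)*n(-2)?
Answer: 0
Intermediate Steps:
n(G) = 0
B(z) = 6
(B(1)*3)*n(-2) = (6*3)*0 = 18*0 = 0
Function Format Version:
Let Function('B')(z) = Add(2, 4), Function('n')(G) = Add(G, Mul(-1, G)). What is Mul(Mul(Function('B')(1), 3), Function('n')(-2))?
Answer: 0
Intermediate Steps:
Function('n')(G) = 0
Function('B')(z) = 6
Mul(Mul(Function('B')(1), 3), Function('n')(-2)) = Mul(Mul(6, 3), 0) = Mul(18, 0) = 0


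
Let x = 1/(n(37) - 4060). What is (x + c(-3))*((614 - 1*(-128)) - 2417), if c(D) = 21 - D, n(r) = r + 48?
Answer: -6391733/159 ≈ -40200.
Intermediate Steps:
n(r) = 48 + r
x = -1/3975 (x = 1/((48 + 37) - 4060) = 1/(85 - 4060) = 1/(-3975) = -1/3975 ≈ -0.00025157)
(x + c(-3))*((614 - 1*(-128)) - 2417) = (-1/3975 + (21 - 1*(-3)))*((614 - 1*(-128)) - 2417) = (-1/3975 + (21 + 3))*((614 + 128) - 2417) = (-1/3975 + 24)*(742 - 2417) = (95399/3975)*(-1675) = -6391733/159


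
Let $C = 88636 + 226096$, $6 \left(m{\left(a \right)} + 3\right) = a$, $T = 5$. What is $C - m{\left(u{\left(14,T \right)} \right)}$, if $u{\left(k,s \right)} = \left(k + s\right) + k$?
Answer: $\frac{629459}{2} \approx 3.1473 \cdot 10^{5}$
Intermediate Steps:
$u{\left(k,s \right)} = s + 2 k$
$m{\left(a \right)} = -3 + \frac{a}{6}$
$C = 314732$
$C - m{\left(u{\left(14,T \right)} \right)} = 314732 - \left(-3 + \frac{5 + 2 \cdot 14}{6}\right) = 314732 - \left(-3 + \frac{5 + 28}{6}\right) = 314732 - \left(-3 + \frac{1}{6} \cdot 33\right) = 314732 - \left(-3 + \frac{11}{2}\right) = 314732 - \frac{5}{2} = \frac{629459}{2}$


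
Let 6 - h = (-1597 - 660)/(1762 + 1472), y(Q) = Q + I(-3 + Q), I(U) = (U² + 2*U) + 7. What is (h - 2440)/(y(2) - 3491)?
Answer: 7869299/11264022 ≈ 0.69862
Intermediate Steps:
I(U) = 7 + U² + 2*U
y(Q) = 1 + (-3 + Q)² + 3*Q (y(Q) = Q + (7 + (-3 + Q)² + 2*(-3 + Q)) = Q + (7 + (-3 + Q)² + (-6 + 2*Q)) = Q + (1 + (-3 + Q)² + 2*Q) = 1 + (-3 + Q)² + 3*Q)
h = 21661/3234 (h = 6 - (-1597 - 660)/(1762 + 1472) = 6 - (-2257)/3234 = 6 - 1*(-2257/3234) = 6 + 2257/3234 = 21661/3234 ≈ 6.6979)
(h - 2440)/(y(2) - 3491) = (21661/3234 - 2440)/((10 + 2² - 3*2) - 3491) = -7869299/(3234*((10 + 4 - 6) - 3491)) = -7869299/(3234*(8 - 3491)) = -7869299/3234/(-3483) = -7869299/3234*(-1/3483) = 7869299/11264022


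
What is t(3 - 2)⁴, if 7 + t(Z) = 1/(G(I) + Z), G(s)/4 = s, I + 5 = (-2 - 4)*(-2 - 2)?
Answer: 83777829136/35153041 ≈ 2383.2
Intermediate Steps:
I = 19 (I = -5 + (-2 - 4)*(-2 - 2) = -5 - 6*(-4) = -5 + 24 = 19)
G(s) = 4*s
t(Z) = -7 + 1/(76 + Z) (t(Z) = -7 + 1/(4*19 + Z) = -7 + 1/(76 + Z))
t(3 - 2)⁴ = ((-531 - 7*(3 - 2))/(76 + (3 - 2)))⁴ = ((-531 - 7*1)/(76 + 1))⁴ = ((-531 - 7)/77)⁴ = ((1/77)*(-538))⁴ = (-538/77)⁴ = 83777829136/35153041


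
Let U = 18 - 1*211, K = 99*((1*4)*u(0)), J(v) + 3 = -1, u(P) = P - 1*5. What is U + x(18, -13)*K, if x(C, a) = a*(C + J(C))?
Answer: 360167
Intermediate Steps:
u(P) = -5 + P (u(P) = P - 5 = -5 + P)
J(v) = -4 (J(v) = -3 - 1 = -4)
K = -1980 (K = 99*((1*4)*(-5 + 0)) = 99*(4*(-5)) = 99*(-20) = -1980)
x(C, a) = a*(-4 + C) (x(C, a) = a*(C - 4) = a*(-4 + C))
U = -193 (U = 18 - 211 = -193)
U + x(18, -13)*K = -193 - 13*(-4 + 18)*(-1980) = -193 - 13*14*(-1980) = -193 - 182*(-1980) = -193 + 360360 = 360167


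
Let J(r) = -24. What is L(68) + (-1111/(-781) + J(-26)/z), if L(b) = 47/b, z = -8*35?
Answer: 371659/168980 ≈ 2.1994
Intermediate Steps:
z = -280
L(68) + (-1111/(-781) + J(-26)/z) = 47/68 + (-1111/(-781) - 24/(-280)) = 47*(1/68) + (-1111*(-1/781) - 24*(-1/280)) = 47/68 + (101/71 + 3/35) = 47/68 + 3748/2485 = 371659/168980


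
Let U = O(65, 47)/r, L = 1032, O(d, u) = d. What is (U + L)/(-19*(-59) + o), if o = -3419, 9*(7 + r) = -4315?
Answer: -1505837/3353548 ≈ -0.44903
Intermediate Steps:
r = -4378/9 (r = -7 + (⅑)*(-4315) = -7 - 4315/9 = -4378/9 ≈ -486.44)
U = -585/4378 (U = 65/(-4378/9) = 65*(-9/4378) = -585/4378 ≈ -0.13362)
(U + L)/(-19*(-59) + o) = (-585/4378 + 1032)/(-19*(-59) - 3419) = 4517511/(4378*(1121 - 3419)) = (4517511/4378)/(-2298) = (4517511/4378)*(-1/2298) = -1505837/3353548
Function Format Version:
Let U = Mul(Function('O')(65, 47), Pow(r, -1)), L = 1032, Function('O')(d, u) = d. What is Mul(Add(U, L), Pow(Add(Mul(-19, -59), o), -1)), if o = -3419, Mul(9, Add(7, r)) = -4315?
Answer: Rational(-1505837, 3353548) ≈ -0.44903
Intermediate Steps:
r = Rational(-4378, 9) (r = Add(-7, Mul(Rational(1, 9), -4315)) = Add(-7, Rational(-4315, 9)) = Rational(-4378, 9) ≈ -486.44)
U = Rational(-585, 4378) (U = Mul(65, Pow(Rational(-4378, 9), -1)) = Mul(65, Rational(-9, 4378)) = Rational(-585, 4378) ≈ -0.13362)
Mul(Add(U, L), Pow(Add(Mul(-19, -59), o), -1)) = Mul(Add(Rational(-585, 4378), 1032), Pow(Add(Mul(-19, -59), -3419), -1)) = Mul(Rational(4517511, 4378), Pow(Add(1121, -3419), -1)) = Mul(Rational(4517511, 4378), Pow(-2298, -1)) = Mul(Rational(4517511, 4378), Rational(-1, 2298)) = Rational(-1505837, 3353548)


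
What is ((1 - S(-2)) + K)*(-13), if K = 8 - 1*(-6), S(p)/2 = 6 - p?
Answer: 13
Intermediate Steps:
S(p) = 12 - 2*p (S(p) = 2*(6 - p) = 12 - 2*p)
K = 14 (K = 8 + 6 = 14)
((1 - S(-2)) + K)*(-13) = ((1 - (12 - 2*(-2))) + 14)*(-13) = ((1 - (12 + 4)) + 14)*(-13) = ((1 - 1*16) + 14)*(-13) = ((1 - 16) + 14)*(-13) = (-15 + 14)*(-13) = -1*(-13) = 13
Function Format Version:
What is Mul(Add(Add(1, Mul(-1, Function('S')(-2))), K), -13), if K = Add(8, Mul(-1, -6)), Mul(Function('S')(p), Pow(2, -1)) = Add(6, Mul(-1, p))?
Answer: 13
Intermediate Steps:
Function('S')(p) = Add(12, Mul(-2, p)) (Function('S')(p) = Mul(2, Add(6, Mul(-1, p))) = Add(12, Mul(-2, p)))
K = 14 (K = Add(8, 6) = 14)
Mul(Add(Add(1, Mul(-1, Function('S')(-2))), K), -13) = Mul(Add(Add(1, Mul(-1, Add(12, Mul(-2, -2)))), 14), -13) = Mul(Add(Add(1, Mul(-1, Add(12, 4))), 14), -13) = Mul(Add(Add(1, Mul(-1, 16)), 14), -13) = Mul(Add(Add(1, -16), 14), -13) = Mul(Add(-15, 14), -13) = Mul(-1, -13) = 13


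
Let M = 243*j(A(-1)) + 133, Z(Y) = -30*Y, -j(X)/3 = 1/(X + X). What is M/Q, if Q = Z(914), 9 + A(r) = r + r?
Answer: -731/120648 ≈ -0.0060589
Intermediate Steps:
A(r) = -9 + 2*r (A(r) = -9 + (r + r) = -9 + 2*r)
j(X) = -3/(2*X) (j(X) = -3/(X + X) = -3*1/(2*X) = -3/(2*X))
Q = -27420 (Q = -30*914 = -27420)
M = 3655/22 (M = 243*(-3/(2*(-9 + 2*(-1)))) + 133 = 243*(-3/(2*(-9 - 2))) + 133 = 243*(-3/2/(-11)) + 133 = 243*(-3/2*(-1/11)) + 133 = 243*(3/22) + 133 = 729/22 + 133 = 3655/22 ≈ 166.14)
M/Q = (3655/22)/(-27420) = (3655/22)*(-1/27420) = -731/120648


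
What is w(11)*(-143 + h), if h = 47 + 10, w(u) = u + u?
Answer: -1892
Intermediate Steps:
w(u) = 2*u
h = 57
w(11)*(-143 + h) = (2*11)*(-143 + 57) = 22*(-86) = -1892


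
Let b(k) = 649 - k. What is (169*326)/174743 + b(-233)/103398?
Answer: 51322217/158491901 ≈ 0.32382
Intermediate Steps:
(169*326)/174743 + b(-233)/103398 = (169*326)/174743 + (649 - 1*(-233))/103398 = 55094*(1/174743) + (649 + 233)*(1/103398) = 55094/174743 + 882*(1/103398) = 55094/174743 + 147/17233 = 51322217/158491901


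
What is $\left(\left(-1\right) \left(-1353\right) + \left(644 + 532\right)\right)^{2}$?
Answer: $6395841$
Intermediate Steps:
$\left(\left(-1\right) \left(-1353\right) + \left(644 + 532\right)\right)^{2} = \left(1353 + 1176\right)^{2} = 2529^{2} = 6395841$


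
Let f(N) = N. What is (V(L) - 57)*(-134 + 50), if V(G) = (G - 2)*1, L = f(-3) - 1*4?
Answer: 5544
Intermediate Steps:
L = -7 (L = -3 - 1*4 = -3 - 4 = -7)
V(G) = -2 + G (V(G) = (-2 + G)*1 = -2 + G)
(V(L) - 57)*(-134 + 50) = ((-2 - 7) - 57)*(-134 + 50) = (-9 - 57)*(-84) = -66*(-84) = 5544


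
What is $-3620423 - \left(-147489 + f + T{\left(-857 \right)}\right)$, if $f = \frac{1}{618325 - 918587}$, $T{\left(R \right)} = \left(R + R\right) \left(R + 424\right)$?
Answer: $- \frac{1265633155151}{300262} \approx -4.2151 \cdot 10^{6}$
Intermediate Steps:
$T{\left(R \right)} = 2 R \left(424 + R\right)$
$f = - \frac{1}{300262}$ ($f = \frac{1}{-300262} = - \frac{1}{300262} \approx -3.3304 \cdot 10^{-6}$)
$-3620423 - \left(-147489 + f + T{\left(-857 \right)}\right) = -3620423 + \left(\left(147489 - - \frac{1}{300262}\right) - 2 \left(-857\right) \left(424 - 857\right)\right) = -3620423 + \left(\left(147489 + \frac{1}{300262}\right) - 2 \left(-857\right) \left(-433\right)\right) = -3620423 + \left(\frac{44285342119}{300262} - 742162\right) = -3620423 - \frac{178557704325}{300262} = - \frac{1265633155151}{300262}$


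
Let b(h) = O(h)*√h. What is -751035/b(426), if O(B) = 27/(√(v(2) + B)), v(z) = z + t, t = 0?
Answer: -250345*√45582/1917 ≈ -27881.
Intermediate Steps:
v(z) = z (v(z) = z + 0 = z)
O(B) = 27/√(2 + B) (O(B) = 27/(√(2 + B)) = 27/√(2 + B))
b(h) = 27*√h/√(2 + h) (b(h) = (27/√(2 + h))*√h = 27*√h/√(2 + h))
-751035/b(426) = -751035*√426*√(2 + 426)/11502 = -751035*√45582/5751 = -250345*√45582/1917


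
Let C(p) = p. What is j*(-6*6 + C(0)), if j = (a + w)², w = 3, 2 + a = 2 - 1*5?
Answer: -144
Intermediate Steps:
a = -5 (a = -2 + (2 - 1*5) = -2 + (2 - 5) = -2 - 3 = -5)
j = 4 (j = (-5 + 3)² = (-2)² = 4)
j*(-6*6 + C(0)) = 4*(-6*6 + 0) = 4*(-36 + 0) = 4*(-36) = -144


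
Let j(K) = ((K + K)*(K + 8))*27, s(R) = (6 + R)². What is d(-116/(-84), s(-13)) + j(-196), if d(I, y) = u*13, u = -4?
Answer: 1989740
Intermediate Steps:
d(I, y) = -52 (d(I, y) = -4*13 = -52)
j(K) = 54*K*(8 + K) (j(K) = ((2*K)*(8 + K))*27 = (2*K*(8 + K))*27 = 54*K*(8 + K))
d(-116/(-84), s(-13)) + j(-196) = -52 + 54*(-196)*(8 - 196) = -52 + 54*(-196)*(-188) = -52 + 1989792 = 1989740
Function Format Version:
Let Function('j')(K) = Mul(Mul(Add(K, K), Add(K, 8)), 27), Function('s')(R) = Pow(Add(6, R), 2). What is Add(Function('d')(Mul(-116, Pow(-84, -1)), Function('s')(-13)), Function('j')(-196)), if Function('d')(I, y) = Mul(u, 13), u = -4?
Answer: 1989740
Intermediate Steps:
Function('d')(I, y) = -52 (Function('d')(I, y) = Mul(-4, 13) = -52)
Function('j')(K) = Mul(54, K, Add(8, K)) (Function('j')(K) = Mul(Mul(Mul(2, K), Add(8, K)), 27) = Mul(Mul(2, K, Add(8, K)), 27) = Mul(54, K, Add(8, K)))
Add(Function('d')(Mul(-116, Pow(-84, -1)), Function('s')(-13)), Function('j')(-196)) = Add(-52, Mul(54, -196, Add(8, -196))) = Add(-52, Mul(54, -196, -188)) = Add(-52, 1989792) = 1989740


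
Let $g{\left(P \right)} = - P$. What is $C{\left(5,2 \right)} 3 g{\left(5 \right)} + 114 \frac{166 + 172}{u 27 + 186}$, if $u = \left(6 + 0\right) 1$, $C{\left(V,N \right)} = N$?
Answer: $\frac{2341}{29} \approx 80.724$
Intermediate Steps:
$u = 6$ ($u = 6 \cdot 1 = 6$)
$C{\left(5,2 \right)} 3 g{\left(5 \right)} + 114 \frac{166 + 172}{u 27 + 186} = 2 \cdot 3 \left(\left(-1\right) 5\right) + 114 \frac{166 + 172}{6 \cdot 27 + 186} = 6 \left(-5\right) + 114 \frac{338}{162 + 186} = -30 + 114 \cdot \frac{338}{348} = -30 + 114 \cdot 338 \cdot \frac{1}{348} = -30 + 114 \cdot \frac{169}{174} = -30 + \frac{3211}{29} = \frac{2341}{29}$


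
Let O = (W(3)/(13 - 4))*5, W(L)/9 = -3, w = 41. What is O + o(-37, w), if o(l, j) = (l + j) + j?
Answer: 30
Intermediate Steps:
W(L) = -27 (W(L) = 9*(-3) = -27)
o(l, j) = l + 2*j (o(l, j) = (j + l) + j = l + 2*j)
O = -15 (O = -27/(13 - 4)*5 = -27/9*5 = -27*⅑*5 = -3*5 = -15)
O + o(-37, w) = -15 + (-37 + 2*41) = -15 + (-37 + 82) = -15 + 45 = 30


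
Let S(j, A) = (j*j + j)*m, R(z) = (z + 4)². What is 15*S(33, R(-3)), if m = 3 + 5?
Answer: 134640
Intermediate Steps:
R(z) = (4 + z)²
m = 8
S(j, A) = 8*j + 8*j² (S(j, A) = (j*j + j)*8 = (j² + j)*8 = (j + j²)*8 = 8*j + 8*j²)
15*S(33, R(-3)) = 15*(8*33*(1 + 33)) = 15*(8*33*34) = 15*8976 = 134640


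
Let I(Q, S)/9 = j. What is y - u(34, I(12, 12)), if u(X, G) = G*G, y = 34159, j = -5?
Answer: 32134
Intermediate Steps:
I(Q, S) = -45 (I(Q, S) = 9*(-5) = -45)
u(X, G) = G²
y - u(34, I(12, 12)) = 34159 - 1*(-45)² = 34159 - 1*2025 = 34159 - 2025 = 32134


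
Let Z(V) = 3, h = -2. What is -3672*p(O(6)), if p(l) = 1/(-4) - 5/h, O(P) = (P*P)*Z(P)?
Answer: -8262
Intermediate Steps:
O(P) = 3*P² (O(P) = (P*P)*3 = P²*3 = 3*P²)
p(l) = 9/4 (p(l) = 1/(-4) - 5/(-2) = 1*(-¼) - 5*(-½) = -¼ + 5/2 = 9/4)
-3672*p(O(6)) = -3672*9/4 = -8262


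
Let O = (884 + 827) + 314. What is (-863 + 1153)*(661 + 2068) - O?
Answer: 789385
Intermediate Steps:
O = 2025 (O = 1711 + 314 = 2025)
(-863 + 1153)*(661 + 2068) - O = (-863 + 1153)*(661 + 2068) - 1*2025 = 290*2729 - 2025 = 791410 - 2025 = 789385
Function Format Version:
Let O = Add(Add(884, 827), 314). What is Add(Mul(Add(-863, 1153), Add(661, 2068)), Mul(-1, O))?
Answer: 789385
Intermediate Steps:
O = 2025 (O = Add(1711, 314) = 2025)
Add(Mul(Add(-863, 1153), Add(661, 2068)), Mul(-1, O)) = Add(Mul(Add(-863, 1153), Add(661, 2068)), Mul(-1, 2025)) = Add(Mul(290, 2729), -2025) = Add(791410, -2025) = 789385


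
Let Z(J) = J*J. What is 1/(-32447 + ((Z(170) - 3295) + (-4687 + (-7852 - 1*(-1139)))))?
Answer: -1/18242 ≈ -5.4819e-5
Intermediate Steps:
Z(J) = J²
1/(-32447 + ((Z(170) - 3295) + (-4687 + (-7852 - 1*(-1139))))) = 1/(-32447 + ((170² - 3295) + (-4687 + (-7852 - 1*(-1139))))) = 1/(-32447 + ((28900 - 3295) + (-4687 + (-7852 + 1139)))) = 1/(-32447 + (25605 + (-4687 - 6713))) = 1/(-32447 + (25605 - 11400)) = 1/(-32447 + 14205) = 1/(-18242) = -1/18242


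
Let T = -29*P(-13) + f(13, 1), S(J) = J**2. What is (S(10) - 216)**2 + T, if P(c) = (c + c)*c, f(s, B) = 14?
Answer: 3668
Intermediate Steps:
P(c) = 2*c**2 (P(c) = (2*c)*c = 2*c**2)
T = -9788 (T = -58*(-13)**2 + 14 = -58*169 + 14 = -29*338 + 14 = -9802 + 14 = -9788)
(S(10) - 216)**2 + T = (10**2 - 216)**2 - 9788 = (100 - 216)**2 - 9788 = (-116)**2 - 9788 = 13456 - 9788 = 3668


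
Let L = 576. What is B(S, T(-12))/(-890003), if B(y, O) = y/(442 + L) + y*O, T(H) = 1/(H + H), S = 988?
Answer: 122759/2718069162 ≈ 4.5164e-5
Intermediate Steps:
T(H) = 1/(2*H)
B(y, O) = y/1018 + O*y (B(y, O) = y/(442 + 576) + y*O = y/1018 + O*y)
B(S, T(-12))/(-890003) = (988*(1/1018 + (1/2)/(-12)))/(-890003) = (988*(1/1018 + (1/2)*(-1/12)))*(-1/890003) = (988*(1/1018 - 1/24))*(-1/890003) = (988*(-497/12216))*(-1/890003) = -122759/3054*(-1/890003) = 122759/2718069162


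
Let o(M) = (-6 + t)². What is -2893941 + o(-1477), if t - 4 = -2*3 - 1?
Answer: -2893860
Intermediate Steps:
t = -3 (t = 4 + (-2*3 - 1) = 4 + (-6 - 1) = 4 - 7 = -3)
o(M) = 81 (o(M) = (-6 - 3)² = (-9)² = 81)
-2893941 + o(-1477) = -2893941 + 81 = -2893860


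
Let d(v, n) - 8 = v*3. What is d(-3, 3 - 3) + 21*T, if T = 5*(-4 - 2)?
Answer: -631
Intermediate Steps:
T = -30 (T = 5*(-6) = -30)
d(v, n) = 8 + 3*v (d(v, n) = 8 + v*3 = 8 + 3*v)
d(-3, 3 - 3) + 21*T = (8 + 3*(-3)) + 21*(-30) = (8 - 9) - 630 = -1 - 630 = -631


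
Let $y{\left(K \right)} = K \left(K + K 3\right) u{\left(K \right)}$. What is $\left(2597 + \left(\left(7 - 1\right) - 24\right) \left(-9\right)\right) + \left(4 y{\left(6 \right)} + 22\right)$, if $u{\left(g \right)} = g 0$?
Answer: $2781$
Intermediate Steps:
$u{\left(g \right)} = 0$
$y{\left(K \right)} = 0$ ($y{\left(K \right)} = K \left(K + K 3\right) 0 = K \left(K + 3 K\right) 0 = K 4 K 0 = 4 K^{2} \cdot 0 = 0$)
$\left(2597 + \left(\left(7 - 1\right) - 24\right) \left(-9\right)\right) + \left(4 y{\left(6 \right)} + 22\right) = \left(2597 + \left(\left(7 - 1\right) - 24\right) \left(-9\right)\right) + \left(4 \cdot 0 + 22\right) = \left(2597 + \left(6 - 24\right) \left(-9\right)\right) + \left(0 + 22\right) = \left(2597 - -162\right) + 22 = \left(2597 + 162\right) + 22 = 2759 + 22 = 2781$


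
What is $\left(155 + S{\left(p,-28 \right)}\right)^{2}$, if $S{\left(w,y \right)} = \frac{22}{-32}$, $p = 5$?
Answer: $\frac{6095961}{256} \approx 23812.0$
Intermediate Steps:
$S{\left(w,y \right)} = - \frac{11}{16}$ ($S{\left(w,y \right)} = 22 \left(- \frac{1}{32}\right) = - \frac{11}{16}$)
$\left(155 + S{\left(p,-28 \right)}\right)^{2} = \left(155 - \frac{11}{16}\right)^{2} = \left(\frac{2469}{16}\right)^{2} = \frac{6095961}{256}$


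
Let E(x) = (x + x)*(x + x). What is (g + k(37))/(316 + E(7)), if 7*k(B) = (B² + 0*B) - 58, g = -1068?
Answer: -6165/3584 ≈ -1.7201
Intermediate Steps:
k(B) = -58/7 + B²/7 (k(B) = ((B² + 0*B) - 58)/7 = ((B² + 0) - 58)/7 = (B² - 58)/7 = (-58 + B²)/7 = -58/7 + B²/7)
E(x) = 4*x² (E(x) = (2*x)*(2*x) = 4*x²)
(g + k(37))/(316 + E(7)) = (-1068 + (-58/7 + (⅐)*37²))/(316 + 4*7²) = (-1068 + (-58/7 + (⅐)*1369))/(316 + 4*49) = (-1068 + (-58/7 + 1369/7))/(316 + 196) = (-1068 + 1311/7)/512 = -6165/7*1/512 = -6165/3584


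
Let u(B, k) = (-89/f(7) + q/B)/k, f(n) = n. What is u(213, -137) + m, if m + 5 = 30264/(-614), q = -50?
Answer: -3398590840/62709969 ≈ -54.195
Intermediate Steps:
u(B, k) = (-89/7 - 50/B)/k
m = -16667/307 (m = -5 + 30264/(-614) = -5 + 30264*(-1/614) = -5 - 15132/307 = -16667/307 ≈ -54.290)
u(213, -137) + m = (⅐)*(-350 - 89*213)/(213*(-137)) - 16667/307 = (⅐)*(1/213)*(-1/137)*(-350 - 18957) - 16667/307 = (⅐)*(1/213)*(-1/137)*(-19307) - 16667/307 = 19307/204267 - 16667/307 = -3398590840/62709969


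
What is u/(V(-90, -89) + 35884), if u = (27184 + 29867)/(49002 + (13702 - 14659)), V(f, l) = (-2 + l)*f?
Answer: 19017/705845110 ≈ 2.6942e-5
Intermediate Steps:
V(f, l) = f*(-2 + l)
u = 19017/16015 (u = 57051/(49002 - 957) = 57051/48045 = 57051*(1/48045) = 19017/16015 ≈ 1.1874)
u/(V(-90, -89) + 35884) = 19017/(16015*(-90*(-2 - 89) + 35884)) = 19017/(16015*(-90*(-91) + 35884)) = 19017/(16015*(8190 + 35884)) = (19017/16015)/44074 = (19017/16015)*(1/44074) = 19017/705845110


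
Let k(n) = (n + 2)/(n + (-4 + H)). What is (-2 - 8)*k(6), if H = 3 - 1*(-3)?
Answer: -10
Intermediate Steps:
H = 6 (H = 3 + 3 = 6)
k(n) = 1 (k(n) = (n + 2)/(n + (-4 + 6)) = (2 + n)/(n + 2) = (2 + n)/(2 + n) = 1)
(-2 - 8)*k(6) = (-2 - 8)*1 = -10*1 = -10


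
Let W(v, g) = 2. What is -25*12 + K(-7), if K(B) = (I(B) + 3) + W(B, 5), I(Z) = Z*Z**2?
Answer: -638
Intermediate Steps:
I(Z) = Z**3
K(B) = 5 + B**3 (K(B) = (B**3 + 3) + 2 = (3 + B**3) + 2 = 5 + B**3)
-25*12 + K(-7) = -25*12 + (5 + (-7)**3) = -300 + (5 - 343) = -300 - 338 = -638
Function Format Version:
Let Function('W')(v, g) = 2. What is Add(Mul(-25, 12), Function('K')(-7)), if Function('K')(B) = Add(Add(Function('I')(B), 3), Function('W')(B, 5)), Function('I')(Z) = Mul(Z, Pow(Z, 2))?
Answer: -638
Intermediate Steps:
Function('I')(Z) = Pow(Z, 3)
Function('K')(B) = Add(5, Pow(B, 3)) (Function('K')(B) = Add(Add(Pow(B, 3), 3), 2) = Add(Add(3, Pow(B, 3)), 2) = Add(5, Pow(B, 3)))
Add(Mul(-25, 12), Function('K')(-7)) = Add(Mul(-25, 12), Add(5, Pow(-7, 3))) = Add(-300, Add(5, -343)) = Add(-300, -338) = -638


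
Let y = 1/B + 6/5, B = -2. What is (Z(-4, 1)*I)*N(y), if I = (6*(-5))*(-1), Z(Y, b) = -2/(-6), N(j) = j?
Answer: 7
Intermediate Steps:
y = 7/10 (y = 1/(-2) + 6/5 = 1*(-1/2) + 6*(1/5) = -1/2 + 6/5 = 7/10 ≈ 0.70000)
Z(Y, b) = 1/3 (Z(Y, b) = -2*(-1/6) = 1/3)
I = 30 (I = -30*(-1) = 30)
(Z(-4, 1)*I)*N(y) = ((1/3)*30)*(7/10) = 10*(7/10) = 7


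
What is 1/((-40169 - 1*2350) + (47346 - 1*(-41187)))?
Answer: 1/46014 ≈ 2.1733e-5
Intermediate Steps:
1/((-40169 - 1*2350) + (47346 - 1*(-41187))) = 1/((-40169 - 2350) + (47346 + 41187)) = 1/(-42519 + 88533) = 1/46014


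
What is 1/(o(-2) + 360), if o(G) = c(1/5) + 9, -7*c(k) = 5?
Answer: 7/2578 ≈ 0.0027153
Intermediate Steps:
c(k) = -5/7 (c(k) = -1/7*5 = -5/7)
o(G) = 58/7 (o(G) = -5/7 + 9 = 58/7)
1/(o(-2) + 360) = 1/(58/7 + 360) = 1/(2578/7) = 7/2578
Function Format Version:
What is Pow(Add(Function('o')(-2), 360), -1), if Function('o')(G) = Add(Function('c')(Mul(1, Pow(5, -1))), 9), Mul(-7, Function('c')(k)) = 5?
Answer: Rational(7, 2578) ≈ 0.0027153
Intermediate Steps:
Function('c')(k) = Rational(-5, 7) (Function('c')(k) = Mul(Rational(-1, 7), 5) = Rational(-5, 7))
Function('o')(G) = Rational(58, 7) (Function('o')(G) = Add(Rational(-5, 7), 9) = Rational(58, 7))
Pow(Add(Function('o')(-2), 360), -1) = Pow(Add(Rational(58, 7), 360), -1) = Pow(Rational(2578, 7), -1) = Rational(7, 2578)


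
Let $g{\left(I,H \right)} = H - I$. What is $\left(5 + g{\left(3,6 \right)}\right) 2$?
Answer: $16$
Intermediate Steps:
$\left(5 + g{\left(3,6 \right)}\right) 2 = \left(5 + \left(6 - 3\right)\right) 2 = \left(5 + 3\right) 2 = 8 \cdot 2 = 16$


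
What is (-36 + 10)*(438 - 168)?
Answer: -7020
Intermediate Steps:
(-36 + 10)*(438 - 168) = -26*270 = -7020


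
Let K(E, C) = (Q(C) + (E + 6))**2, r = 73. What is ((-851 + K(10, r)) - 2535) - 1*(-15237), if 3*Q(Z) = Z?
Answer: 121300/9 ≈ 13478.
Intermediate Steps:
Q(Z) = Z/3
K(E, C) = (6 + E + C/3)**2 (K(E, C) = (C/3 + (E + 6))**2 = (C/3 + (6 + E))**2 = (6 + E + C/3)**2)
((-851 + K(10, r)) - 2535) - 1*(-15237) = ((-851 + (18 + 73 + 3*10)**2/9) - 2535) - 1*(-15237) = ((-851 + (18 + 73 + 30)**2/9) - 2535) + 15237 = ((-851 + (1/9)*121**2) - 2535) + 15237 = ((-851 + (1/9)*14641) - 2535) + 15237 = ((-851 + 14641/9) - 2535) + 15237 = (6982/9 - 2535) + 15237 = -15833/9 + 15237 = 121300/9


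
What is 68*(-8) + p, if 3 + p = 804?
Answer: 257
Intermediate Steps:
p = 801 (p = -3 + 804 = 801)
68*(-8) + p = 68*(-8) + 801 = -544 + 801 = 257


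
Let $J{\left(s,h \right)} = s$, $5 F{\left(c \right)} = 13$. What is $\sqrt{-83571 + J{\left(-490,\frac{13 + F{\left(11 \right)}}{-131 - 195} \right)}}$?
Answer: $i \sqrt{84061} \approx 289.93 i$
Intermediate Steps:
$F{\left(c \right)} = \frac{13}{5}$ ($F{\left(c \right)} = \frac{1}{5} \cdot 13 = \frac{13}{5}$)
$\sqrt{-83571 + J{\left(-490,\frac{13 + F{\left(11 \right)}}{-131 - 195} \right)}} = \sqrt{-83571 - 490} = \sqrt{-84061} = i \sqrt{84061}$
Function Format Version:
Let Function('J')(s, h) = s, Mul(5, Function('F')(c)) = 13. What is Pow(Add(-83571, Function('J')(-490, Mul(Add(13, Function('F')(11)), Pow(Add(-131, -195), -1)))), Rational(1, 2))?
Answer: Mul(I, Pow(84061, Rational(1, 2))) ≈ Mul(289.93, I)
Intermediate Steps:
Function('F')(c) = Rational(13, 5) (Function('F')(c) = Mul(Rational(1, 5), 13) = Rational(13, 5))
Pow(Add(-83571, Function('J')(-490, Mul(Add(13, Function('F')(11)), Pow(Add(-131, -195), -1)))), Rational(1, 2)) = Pow(Add(-83571, -490), Rational(1, 2)) = Pow(-84061, Rational(1, 2)) = Mul(I, Pow(84061, Rational(1, 2)))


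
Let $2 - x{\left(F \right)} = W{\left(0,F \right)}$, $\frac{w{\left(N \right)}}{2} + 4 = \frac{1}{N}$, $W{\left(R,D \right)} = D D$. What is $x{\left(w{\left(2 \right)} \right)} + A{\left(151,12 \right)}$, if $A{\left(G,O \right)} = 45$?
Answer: $-2$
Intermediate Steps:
$W{\left(R,D \right)} = D^{2}$
$w{\left(N \right)} = -8 + \frac{2}{N}$
$x{\left(F \right)} = 2 - F^{2}$
$x{\left(w{\left(2 \right)} \right)} + A{\left(151,12 \right)} = \left(2 - \left(-8 + \frac{2}{2}\right)^{2}\right) + 45 = \left(2 - \left(-8 + 2 \cdot \frac{1}{2}\right)^{2}\right) + 45 = \left(2 - \left(-8 + 1\right)^{2}\right) + 45 = \left(2 - \left(-7\right)^{2}\right) + 45 = \left(2 - 49\right) + 45 = -47 + 45 = -2$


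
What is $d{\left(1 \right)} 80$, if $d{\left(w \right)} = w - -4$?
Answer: $400$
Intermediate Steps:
$d{\left(w \right)} = 4 + w$ ($d{\left(w \right)} = w + 4 = 4 + w$)
$d{\left(1 \right)} 80 = \left(4 + 1\right) 80 = 5 \cdot 80 = 400$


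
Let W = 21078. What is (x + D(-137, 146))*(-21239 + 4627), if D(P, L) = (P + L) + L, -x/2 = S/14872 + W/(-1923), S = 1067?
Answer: -318123766115/108329 ≈ -2.9366e+6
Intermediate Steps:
x = 9436975/433316 (x = -2*(1067/14872 + 21078/(-1923)) = -2*(1067*(1/14872) + 21078*(-1/1923)) = -2*(97/1352 - 7026/641) = -2*(-9436975/866632) = 9436975/433316 ≈ 21.779)
D(P, L) = P + 2*L (D(P, L) = (L + P) + L = P + 2*L)
(x + D(-137, 146))*(-21239 + 4627) = (9436975/433316 + (-137 + 2*146))*(-21239 + 4627) = (9436975/433316 + (-137 + 292))*(-16612) = (9436975/433316 + 155)*(-16612) = (76600955/433316)*(-16612) = -318123766115/108329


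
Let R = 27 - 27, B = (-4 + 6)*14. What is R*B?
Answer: 0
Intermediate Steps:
B = 28 (B = 2*14 = 28)
R = 0
R*B = 0*28 = 0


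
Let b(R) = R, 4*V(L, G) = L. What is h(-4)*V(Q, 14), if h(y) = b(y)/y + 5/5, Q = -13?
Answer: -13/2 ≈ -6.5000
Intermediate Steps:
V(L, G) = L/4
h(y) = 2 (h(y) = y/y + 5/5 = 1 + 5*(1/5) = 1 + 1 = 2)
h(-4)*V(Q, 14) = 2*((1/4)*(-13)) = 2*(-13/4) = -13/2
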